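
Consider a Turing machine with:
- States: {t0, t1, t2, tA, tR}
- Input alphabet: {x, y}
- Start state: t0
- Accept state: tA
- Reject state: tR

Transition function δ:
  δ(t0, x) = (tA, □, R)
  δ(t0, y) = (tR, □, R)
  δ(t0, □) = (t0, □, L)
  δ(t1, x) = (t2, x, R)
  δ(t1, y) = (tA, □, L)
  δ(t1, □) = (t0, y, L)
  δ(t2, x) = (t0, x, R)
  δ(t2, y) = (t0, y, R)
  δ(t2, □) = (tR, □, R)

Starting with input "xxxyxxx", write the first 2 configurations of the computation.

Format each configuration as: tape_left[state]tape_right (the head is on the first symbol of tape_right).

Transitions applied:
Step 1: δ(t0, x) = (tA, □, R)

The first 2 configurations are:
[t0]xxxyxxx ⊢ □[tA]xxyxxx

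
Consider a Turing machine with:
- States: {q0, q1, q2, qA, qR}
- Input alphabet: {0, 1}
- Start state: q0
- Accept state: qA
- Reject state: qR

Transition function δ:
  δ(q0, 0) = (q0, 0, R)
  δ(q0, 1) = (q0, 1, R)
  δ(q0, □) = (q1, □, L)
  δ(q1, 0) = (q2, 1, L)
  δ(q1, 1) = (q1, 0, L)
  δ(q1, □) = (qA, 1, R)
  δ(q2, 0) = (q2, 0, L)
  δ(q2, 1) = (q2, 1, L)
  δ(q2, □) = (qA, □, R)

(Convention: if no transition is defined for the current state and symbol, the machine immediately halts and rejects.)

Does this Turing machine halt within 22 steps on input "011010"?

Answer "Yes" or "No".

Execution trace:
Initial: [q0]011010
Step 1: δ(q0, 0) = (q0, 0, R) → 0[q0]11010
Step 2: δ(q0, 1) = (q0, 1, R) → 01[q0]1010
Step 3: δ(q0, 1) = (q0, 1, R) → 011[q0]010
Step 4: δ(q0, 0) = (q0, 0, R) → 0110[q0]10
Step 5: δ(q0, 1) = (q0, 1, R) → 01101[q0]0
Step 6: δ(q0, 0) = (q0, 0, R) → 011010[q0]□
Step 7: δ(q0, □) = (q1, □, L) → 01101[q1]0□
Step 8: δ(q1, 0) = (q2, 1, L) → 0110[q2]11□
Step 9: δ(q2, 1) = (q2, 1, L) → 011[q2]011□
Step 10: δ(q2, 0) = (q2, 0, L) → 01[q2]1011□
Step 11: δ(q2, 1) = (q2, 1, L) → 0[q2]11011□
Step 12: δ(q2, 1) = (q2, 1, L) → [q2]011011□
Step 13: δ(q2, 0) = (q2, 0, L) → [q2]□011011□
Step 14: δ(q2, □) = (qA, □, R) → □[qA]011011□

The machine reaches the accept state qA and halts.
The machine halted after 14 steps (within the 22-step bound).

Answer: Yes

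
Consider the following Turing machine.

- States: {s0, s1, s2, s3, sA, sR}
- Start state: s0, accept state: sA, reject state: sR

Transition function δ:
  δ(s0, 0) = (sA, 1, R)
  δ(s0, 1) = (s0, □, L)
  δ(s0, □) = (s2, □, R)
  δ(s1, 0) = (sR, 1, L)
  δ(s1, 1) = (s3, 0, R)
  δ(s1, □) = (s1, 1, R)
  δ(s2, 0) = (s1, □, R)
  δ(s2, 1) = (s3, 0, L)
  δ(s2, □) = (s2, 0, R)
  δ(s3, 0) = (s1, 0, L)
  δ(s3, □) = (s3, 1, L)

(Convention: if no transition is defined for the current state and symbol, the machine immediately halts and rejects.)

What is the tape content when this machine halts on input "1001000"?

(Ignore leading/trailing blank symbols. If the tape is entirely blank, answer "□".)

Execution trace:
Initial: [s0]1001000
Step 1: δ(s0, 1) = (s0, □, L) → [s0]□□001000
Step 2: δ(s0, □) = (s2, □, R) → □[s2]□001000
Step 3: δ(s2, □) = (s2, 0, R) → □0[s2]001000
Step 4: δ(s2, 0) = (s1, □, R) → □0□[s1]01000
Step 5: δ(s1, 0) = (sR, 1, L) → □0[sR]□11000

The machine reaches the reject state sR and halts.

Final tape (ignoring leading/trailing blanks): 0□11000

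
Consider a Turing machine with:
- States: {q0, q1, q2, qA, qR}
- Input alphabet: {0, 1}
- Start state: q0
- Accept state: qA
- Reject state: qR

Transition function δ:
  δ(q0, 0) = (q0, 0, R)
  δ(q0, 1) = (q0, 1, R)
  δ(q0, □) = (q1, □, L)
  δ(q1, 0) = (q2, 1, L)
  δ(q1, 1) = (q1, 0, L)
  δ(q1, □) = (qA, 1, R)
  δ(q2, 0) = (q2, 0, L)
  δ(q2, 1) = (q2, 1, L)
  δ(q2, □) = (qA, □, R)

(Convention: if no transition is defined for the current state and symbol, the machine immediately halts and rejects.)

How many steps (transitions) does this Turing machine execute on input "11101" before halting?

Execution trace:
Initial: [q0]11101
Step 1: δ(q0, 1) = (q0, 1, R) → 1[q0]1101
Step 2: δ(q0, 1) = (q0, 1, R) → 11[q0]101
Step 3: δ(q0, 1) = (q0, 1, R) → 111[q0]01
Step 4: δ(q0, 0) = (q0, 0, R) → 1110[q0]1
Step 5: δ(q0, 1) = (q0, 1, R) → 11101[q0]□
Step 6: δ(q0, □) = (q1, □, L) → 1110[q1]1□
Step 7: δ(q1, 1) = (q1, 0, L) → 111[q1]00□
Step 8: δ(q1, 0) = (q2, 1, L) → 11[q2]110□
Step 9: δ(q2, 1) = (q2, 1, L) → 1[q2]1110□
Step 10: δ(q2, 1) = (q2, 1, L) → [q2]11110□
Step 11: δ(q2, 1) = (q2, 1, L) → [q2]□11110□
Step 12: δ(q2, □) = (qA, □, R) → □[qA]11110□

The machine reaches the accept state qA and halts.

The machine executed 12 steps before halting.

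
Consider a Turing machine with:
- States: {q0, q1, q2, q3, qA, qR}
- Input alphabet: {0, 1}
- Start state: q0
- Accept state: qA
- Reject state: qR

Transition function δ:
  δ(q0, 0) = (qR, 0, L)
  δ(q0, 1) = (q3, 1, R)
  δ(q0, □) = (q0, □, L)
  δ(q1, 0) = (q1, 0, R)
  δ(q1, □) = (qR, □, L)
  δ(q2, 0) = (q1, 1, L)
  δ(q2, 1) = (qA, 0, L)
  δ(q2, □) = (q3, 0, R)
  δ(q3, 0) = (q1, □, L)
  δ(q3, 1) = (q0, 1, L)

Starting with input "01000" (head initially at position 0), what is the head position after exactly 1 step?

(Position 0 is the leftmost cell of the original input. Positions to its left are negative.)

Execution trace (head position shown):
Step 0: [q0]01000  (head at position 0)
Step 1: move left → [qR]□01000  (head at position -1)

After 1 step, the head is at position -1.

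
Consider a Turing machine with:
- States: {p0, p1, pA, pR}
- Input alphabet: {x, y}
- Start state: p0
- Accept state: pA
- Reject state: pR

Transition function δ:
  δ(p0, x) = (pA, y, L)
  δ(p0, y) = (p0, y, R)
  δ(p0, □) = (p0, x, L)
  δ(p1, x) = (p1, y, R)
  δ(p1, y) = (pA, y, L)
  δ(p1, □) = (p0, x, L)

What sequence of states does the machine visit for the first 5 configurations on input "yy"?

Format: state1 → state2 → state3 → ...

Execution trace:
Initial: [p0]yy
Step 1: δ(p0, y) = (p0, y, R) → y[p0]y
Step 2: δ(p0, y) = (p0, y, R) → yy[p0]□
Step 3: δ(p0, □) = (p0, x, L) → y[p0]yx
Step 4: δ(p0, y) = (p0, y, R) → yy[p0]x

State sequence: p0 → p0 → p0 → p0 → p0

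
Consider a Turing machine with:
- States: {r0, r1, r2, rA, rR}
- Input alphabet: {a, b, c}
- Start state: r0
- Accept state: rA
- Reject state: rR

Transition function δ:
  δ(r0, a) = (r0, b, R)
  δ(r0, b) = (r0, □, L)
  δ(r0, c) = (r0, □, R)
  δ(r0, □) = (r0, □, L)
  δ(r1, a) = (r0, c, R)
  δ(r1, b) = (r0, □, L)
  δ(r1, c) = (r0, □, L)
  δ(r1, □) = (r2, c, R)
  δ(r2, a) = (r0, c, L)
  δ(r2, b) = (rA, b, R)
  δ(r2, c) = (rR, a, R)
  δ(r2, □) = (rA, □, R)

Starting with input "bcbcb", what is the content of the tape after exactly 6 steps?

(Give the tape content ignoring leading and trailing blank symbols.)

Execution trace:
Initial: [r0]bcbcb
Step 1: δ(r0, b) = (r0, □, L) → [r0]□□cbcb
Step 2: δ(r0, □) = (r0, □, L) → [r0]□□□cbcb
Step 3: δ(r0, □) = (r0, □, L) → [r0]□□□□cbcb
Step 4: δ(r0, □) = (r0, □, L) → [r0]□□□□□cbcb
Step 5: δ(r0, □) = (r0, □, L) → [r0]□□□□□□cbcb
Step 6: δ(r0, □) = (r0, □, L) → [r0]□□□□□□□cbcb

After 6 steps, the tape (ignoring leading/trailing blanks) is: cbcb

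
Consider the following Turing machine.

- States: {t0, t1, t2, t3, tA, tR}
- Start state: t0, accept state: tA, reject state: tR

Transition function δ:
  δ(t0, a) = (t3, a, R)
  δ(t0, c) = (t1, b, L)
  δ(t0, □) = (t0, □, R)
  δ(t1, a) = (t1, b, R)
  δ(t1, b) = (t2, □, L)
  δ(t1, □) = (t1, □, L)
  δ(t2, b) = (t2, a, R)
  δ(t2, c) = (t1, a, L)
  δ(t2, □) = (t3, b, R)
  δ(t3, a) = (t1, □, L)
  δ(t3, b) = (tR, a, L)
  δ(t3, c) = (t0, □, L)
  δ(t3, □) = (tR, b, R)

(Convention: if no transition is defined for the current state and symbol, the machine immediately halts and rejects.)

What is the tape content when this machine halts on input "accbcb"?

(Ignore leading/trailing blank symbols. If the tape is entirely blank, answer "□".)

Execution trace:
Initial: [t0]accbcb
Step 1: δ(t0, a) = (t3, a, R) → a[t3]ccbcb
Step 2: δ(t3, c) = (t0, □, L) → [t0]a□cbcb
Step 3: δ(t0, a) = (t3, a, R) → a[t3]□cbcb
Step 4: δ(t3, □) = (tR, b, R) → ab[tR]cbcb

The machine reaches the reject state tR and halts.

Final tape (ignoring leading/trailing blanks): abcbcb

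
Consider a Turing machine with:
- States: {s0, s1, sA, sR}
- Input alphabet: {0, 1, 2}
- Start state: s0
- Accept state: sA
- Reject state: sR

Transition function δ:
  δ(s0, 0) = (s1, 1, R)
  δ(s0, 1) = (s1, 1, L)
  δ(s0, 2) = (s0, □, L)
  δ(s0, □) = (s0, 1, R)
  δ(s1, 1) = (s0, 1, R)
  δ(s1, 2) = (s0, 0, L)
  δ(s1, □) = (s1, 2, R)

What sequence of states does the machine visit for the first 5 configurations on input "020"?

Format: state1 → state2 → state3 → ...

Execution trace:
Initial: [s0]020
Step 1: δ(s0, 0) = (s1, 1, R) → 1[s1]20
Step 2: δ(s1, 2) = (s0, 0, L) → [s0]100
Step 3: δ(s0, 1) = (s1, 1, L) → [s1]□100
Step 4: δ(s1, □) = (s1, 2, R) → 2[s1]100

State sequence: s0 → s1 → s0 → s1 → s1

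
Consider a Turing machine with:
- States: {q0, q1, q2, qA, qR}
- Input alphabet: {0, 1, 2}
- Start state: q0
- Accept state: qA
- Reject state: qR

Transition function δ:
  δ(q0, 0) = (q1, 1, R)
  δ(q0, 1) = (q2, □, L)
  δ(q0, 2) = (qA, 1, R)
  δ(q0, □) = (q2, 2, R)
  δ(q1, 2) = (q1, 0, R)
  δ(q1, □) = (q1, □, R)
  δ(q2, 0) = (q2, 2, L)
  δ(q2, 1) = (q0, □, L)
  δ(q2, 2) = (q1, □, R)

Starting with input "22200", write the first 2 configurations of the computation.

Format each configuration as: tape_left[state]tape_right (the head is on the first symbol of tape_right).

Transitions applied:
Step 1: δ(q0, 2) = (qA, 1, R)

The first 2 configurations are:
[q0]22200 ⊢ 1[qA]2200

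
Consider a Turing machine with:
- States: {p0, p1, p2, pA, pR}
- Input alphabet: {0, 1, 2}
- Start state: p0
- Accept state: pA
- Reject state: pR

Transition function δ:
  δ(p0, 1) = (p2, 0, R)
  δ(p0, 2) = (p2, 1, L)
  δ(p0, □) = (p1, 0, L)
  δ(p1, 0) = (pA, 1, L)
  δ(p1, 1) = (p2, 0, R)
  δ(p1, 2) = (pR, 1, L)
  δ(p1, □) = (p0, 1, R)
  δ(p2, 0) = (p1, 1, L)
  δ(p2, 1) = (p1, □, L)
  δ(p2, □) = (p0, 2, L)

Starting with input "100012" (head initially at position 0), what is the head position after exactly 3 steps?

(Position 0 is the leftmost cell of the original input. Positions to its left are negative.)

Execution trace (head position shown):
Step 0: [p0]100012  (head at position 0)
Step 1: move right → 0[p2]00012  (head at position 1)
Step 2: move left → [p1]010012  (head at position 0)
Step 3: move left → [pA]□110012  (head at position -1)

After 3 steps, the head is at position -1.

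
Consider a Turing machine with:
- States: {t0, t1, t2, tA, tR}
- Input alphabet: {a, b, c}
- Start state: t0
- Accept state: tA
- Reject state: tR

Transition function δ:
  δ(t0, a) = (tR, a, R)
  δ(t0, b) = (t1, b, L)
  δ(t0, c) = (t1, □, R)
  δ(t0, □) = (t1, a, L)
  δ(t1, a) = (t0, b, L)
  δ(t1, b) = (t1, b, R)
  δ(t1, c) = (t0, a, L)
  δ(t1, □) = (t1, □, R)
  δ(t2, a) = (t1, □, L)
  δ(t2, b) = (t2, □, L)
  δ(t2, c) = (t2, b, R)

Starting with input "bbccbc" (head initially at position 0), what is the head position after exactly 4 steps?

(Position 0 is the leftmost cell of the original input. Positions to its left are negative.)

Execution trace (head position shown):
Step 0: [t0]bbccbc  (head at position 0)
Step 1: move left → [t1]□bbccbc  (head at position -1)
Step 2: move right → □[t1]bbccbc  (head at position 0)
Step 3: move right → □b[t1]bccbc  (head at position 1)
Step 4: move right → □bb[t1]ccbc  (head at position 2)

After 4 steps, the head is at position 2.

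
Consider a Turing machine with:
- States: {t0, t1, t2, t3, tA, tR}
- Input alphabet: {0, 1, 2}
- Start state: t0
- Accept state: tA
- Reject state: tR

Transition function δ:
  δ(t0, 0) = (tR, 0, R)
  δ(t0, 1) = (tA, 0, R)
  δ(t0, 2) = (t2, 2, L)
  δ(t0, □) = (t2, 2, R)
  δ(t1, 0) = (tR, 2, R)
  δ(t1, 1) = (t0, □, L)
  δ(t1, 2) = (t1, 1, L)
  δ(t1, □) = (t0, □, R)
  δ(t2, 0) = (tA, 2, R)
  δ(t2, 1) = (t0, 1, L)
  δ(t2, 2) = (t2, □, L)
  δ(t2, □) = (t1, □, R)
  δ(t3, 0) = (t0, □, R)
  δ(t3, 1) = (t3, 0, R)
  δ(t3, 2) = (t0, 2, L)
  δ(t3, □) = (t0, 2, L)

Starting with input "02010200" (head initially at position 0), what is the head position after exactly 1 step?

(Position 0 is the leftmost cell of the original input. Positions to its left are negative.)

Execution trace (head position shown):
Step 0: [t0]02010200  (head at position 0)
Step 1: move right → 0[tR]2010200  (head at position 1)

After 1 step, the head is at position 1.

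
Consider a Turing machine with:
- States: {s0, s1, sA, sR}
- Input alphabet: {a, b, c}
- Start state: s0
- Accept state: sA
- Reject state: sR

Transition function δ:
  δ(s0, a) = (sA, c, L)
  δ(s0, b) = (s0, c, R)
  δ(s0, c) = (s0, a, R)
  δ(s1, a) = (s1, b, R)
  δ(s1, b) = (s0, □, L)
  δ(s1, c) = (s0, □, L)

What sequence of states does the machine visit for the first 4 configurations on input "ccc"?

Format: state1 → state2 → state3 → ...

Execution trace:
Initial: [s0]ccc
Step 1: δ(s0, c) = (s0, a, R) → a[s0]cc
Step 2: δ(s0, c) = (s0, a, R) → aa[s0]c
Step 3: δ(s0, c) = (s0, a, R) → aaa[s0]□

No transition is defined for δ(s0, □). By convention the machine halts and rejects.

State sequence: s0 → s0 → s0 → s0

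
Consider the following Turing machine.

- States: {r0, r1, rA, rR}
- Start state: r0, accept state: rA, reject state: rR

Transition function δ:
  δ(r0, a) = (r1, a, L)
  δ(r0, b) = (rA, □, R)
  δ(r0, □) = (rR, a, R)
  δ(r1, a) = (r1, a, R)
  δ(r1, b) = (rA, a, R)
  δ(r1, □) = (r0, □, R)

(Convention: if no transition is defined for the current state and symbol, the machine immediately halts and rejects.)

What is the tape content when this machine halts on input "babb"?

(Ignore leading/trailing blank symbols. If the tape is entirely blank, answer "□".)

Execution trace:
Initial: [r0]babb
Step 1: δ(r0, b) = (rA, □, R) → □[rA]abb

The machine reaches the accept state rA and halts.

Final tape (ignoring leading/trailing blanks): abb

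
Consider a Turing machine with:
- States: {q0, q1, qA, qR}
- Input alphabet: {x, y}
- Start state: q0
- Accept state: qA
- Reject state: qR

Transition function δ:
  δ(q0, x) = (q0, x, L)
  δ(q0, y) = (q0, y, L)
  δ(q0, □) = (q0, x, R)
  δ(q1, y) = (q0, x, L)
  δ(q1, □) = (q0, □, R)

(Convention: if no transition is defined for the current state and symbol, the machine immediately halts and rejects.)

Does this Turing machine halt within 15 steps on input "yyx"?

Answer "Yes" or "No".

Execution trace:
Initial: [q0]yyx
Step 1: δ(q0, y) = (q0, y, L) → [q0]□yyx
Step 2: δ(q0, □) = (q0, x, R) → x[q0]yyx
Step 3: δ(q0, y) = (q0, y, L) → [q0]xyyx
Step 4: δ(q0, x) = (q0, x, L) → [q0]□xyyx
Step 5: δ(q0, □) = (q0, x, R) → x[q0]xyyx
Step 6: δ(q0, x) = (q0, x, L) → [q0]xxyyx
Step 7: δ(q0, x) = (q0, x, L) → [q0]□xxyyx
Step 8: δ(q0, □) = (q0, x, R) → x[q0]xxyyx
Step 9: δ(q0, x) = (q0, x, L) → [q0]xxxyyx
Step 10: δ(q0, x) = (q0, x, L) → [q0]□xxxyyx
Step 11: δ(q0, □) = (q0, x, R) → x[q0]xxxyyx
Step 12: δ(q0, x) = (q0, x, L) → [q0]xxxxyyx
Step 13: δ(q0, x) = (q0, x, L) → [q0]□xxxxyyx
Step 14: δ(q0, □) = (q0, x, R) → x[q0]xxxxyyx
Step 15: δ(q0, x) = (q0, x, L) → [q0]xxxxxyyx

The machine has not reached a halting state after 15 steps.
The machine did not halt within the 15-step bound.

Answer: No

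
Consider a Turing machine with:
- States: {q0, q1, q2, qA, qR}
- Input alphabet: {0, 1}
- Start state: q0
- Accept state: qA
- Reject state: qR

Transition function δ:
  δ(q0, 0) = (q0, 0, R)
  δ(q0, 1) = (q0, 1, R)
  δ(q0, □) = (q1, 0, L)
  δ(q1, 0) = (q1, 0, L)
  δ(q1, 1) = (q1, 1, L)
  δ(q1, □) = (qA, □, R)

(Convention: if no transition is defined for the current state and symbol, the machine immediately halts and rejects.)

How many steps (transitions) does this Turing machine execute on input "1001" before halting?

Execution trace:
Initial: [q0]1001
Step 1: δ(q0, 1) = (q0, 1, R) → 1[q0]001
Step 2: δ(q0, 0) = (q0, 0, R) → 10[q0]01
Step 3: δ(q0, 0) = (q0, 0, R) → 100[q0]1
Step 4: δ(q0, 1) = (q0, 1, R) → 1001[q0]□
Step 5: δ(q0, □) = (q1, 0, L) → 100[q1]10
Step 6: δ(q1, 1) = (q1, 1, L) → 10[q1]010
Step 7: δ(q1, 0) = (q1, 0, L) → 1[q1]0010
Step 8: δ(q1, 0) = (q1, 0, L) → [q1]10010
Step 9: δ(q1, 1) = (q1, 1, L) → [q1]□10010
Step 10: δ(q1, □) = (qA, □, R) → □[qA]10010

The machine reaches the accept state qA and halts.

The machine executed 10 steps before halting.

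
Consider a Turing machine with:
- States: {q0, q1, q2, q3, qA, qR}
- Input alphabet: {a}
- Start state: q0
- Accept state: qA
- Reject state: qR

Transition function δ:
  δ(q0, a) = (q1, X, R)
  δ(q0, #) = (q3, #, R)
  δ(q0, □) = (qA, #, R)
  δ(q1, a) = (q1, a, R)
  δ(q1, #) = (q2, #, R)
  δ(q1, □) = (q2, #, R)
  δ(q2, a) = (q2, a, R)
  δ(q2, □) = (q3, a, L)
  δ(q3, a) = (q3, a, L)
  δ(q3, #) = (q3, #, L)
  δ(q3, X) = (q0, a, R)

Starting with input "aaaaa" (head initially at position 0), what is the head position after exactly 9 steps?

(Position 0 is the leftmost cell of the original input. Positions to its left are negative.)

Execution trace (head position shown):
Step 0: [q0]aaaaa  (head at position 0)
Step 1: move right → X[q1]aaaa  (head at position 1)
Step 2: move right → Xa[q1]aaa  (head at position 2)
Step 3: move right → Xaa[q1]aa  (head at position 3)
Step 4: move right → Xaaa[q1]a  (head at position 4)
Step 5: move right → Xaaaa[q1]□  (head at position 5)
Step 6: move right → Xaaaa#[q2]□  (head at position 6)
Step 7: move left → Xaaaa[q3]#a  (head at position 5)
Step 8: move left → Xaaa[q3]a#a  (head at position 4)
Step 9: move left → Xaa[q3]aa#a  (head at position 3)

After 9 steps, the head is at position 3.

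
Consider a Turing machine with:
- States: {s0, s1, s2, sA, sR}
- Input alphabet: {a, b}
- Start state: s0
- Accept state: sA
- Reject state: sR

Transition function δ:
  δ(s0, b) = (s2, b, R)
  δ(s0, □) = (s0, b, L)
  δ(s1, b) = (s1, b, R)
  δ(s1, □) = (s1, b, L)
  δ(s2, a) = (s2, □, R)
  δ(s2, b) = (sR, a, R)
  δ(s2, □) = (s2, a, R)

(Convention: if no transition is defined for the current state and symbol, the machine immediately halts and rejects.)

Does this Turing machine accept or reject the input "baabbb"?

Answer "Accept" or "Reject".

Execution trace:
Initial: [s0]baabbb
Step 1: δ(s0, b) = (s2, b, R) → b[s2]aabbb
Step 2: δ(s2, a) = (s2, □, R) → b□[s2]abbb
Step 3: δ(s2, a) = (s2, □, R) → b□□[s2]bbb
Step 4: δ(s2, b) = (sR, a, R) → b□□a[sR]bb

The machine reaches the reject state sR and halts.

Answer: Reject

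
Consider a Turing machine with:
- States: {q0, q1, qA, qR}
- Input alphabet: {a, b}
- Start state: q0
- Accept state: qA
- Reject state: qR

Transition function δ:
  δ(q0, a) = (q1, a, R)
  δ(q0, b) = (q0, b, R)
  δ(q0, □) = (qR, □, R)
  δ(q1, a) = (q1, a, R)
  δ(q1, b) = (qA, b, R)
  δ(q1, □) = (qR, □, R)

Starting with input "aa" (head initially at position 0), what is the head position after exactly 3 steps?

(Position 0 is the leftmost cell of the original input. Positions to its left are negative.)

Execution trace (head position shown):
Step 0: [q0]aa  (head at position 0)
Step 1: move right → a[q1]a  (head at position 1)
Step 2: move right → aa[q1]□  (head at position 2)
Step 3: move right → aa□[qR]□  (head at position 3)

After 3 steps, the head is at position 3.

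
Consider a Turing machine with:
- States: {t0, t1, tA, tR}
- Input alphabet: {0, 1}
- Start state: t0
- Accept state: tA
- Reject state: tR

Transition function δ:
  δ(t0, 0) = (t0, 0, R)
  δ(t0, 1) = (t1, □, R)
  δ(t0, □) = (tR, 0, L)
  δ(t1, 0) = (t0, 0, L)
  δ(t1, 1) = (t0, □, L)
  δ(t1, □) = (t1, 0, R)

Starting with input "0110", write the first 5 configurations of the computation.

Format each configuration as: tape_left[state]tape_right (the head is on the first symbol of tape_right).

Transitions applied:
Step 1: δ(t0, 0) = (t0, 0, R)
Step 2: δ(t0, 1) = (t1, □, R)
Step 3: δ(t1, 1) = (t0, □, L)
Step 4: δ(t0, □) = (tR, 0, L)

The first 5 configurations are:
[t0]0110 ⊢ 0[t0]110 ⊢ 0□[t1]10 ⊢ 0[t0]□□0 ⊢ [tR]00□0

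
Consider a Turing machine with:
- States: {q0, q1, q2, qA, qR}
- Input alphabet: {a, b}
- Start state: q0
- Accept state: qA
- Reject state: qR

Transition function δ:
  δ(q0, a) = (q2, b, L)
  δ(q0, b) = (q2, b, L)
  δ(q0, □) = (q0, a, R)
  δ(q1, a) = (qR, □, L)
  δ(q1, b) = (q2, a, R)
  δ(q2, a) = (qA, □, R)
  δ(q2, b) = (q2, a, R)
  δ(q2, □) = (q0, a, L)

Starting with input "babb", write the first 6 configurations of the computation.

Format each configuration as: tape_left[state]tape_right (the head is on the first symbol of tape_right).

Transitions applied:
Step 1: δ(q0, b) = (q2, b, L)
Step 2: δ(q2, □) = (q0, a, L)
Step 3: δ(q0, □) = (q0, a, R)
Step 4: δ(q0, a) = (q2, b, L)
Step 5: δ(q2, a) = (qA, □, R)

The first 6 configurations are:
[q0]babb ⊢ [q2]□babb ⊢ [q0]□ababb ⊢ a[q0]ababb ⊢ [q2]abbabb ⊢ □[qA]bbabb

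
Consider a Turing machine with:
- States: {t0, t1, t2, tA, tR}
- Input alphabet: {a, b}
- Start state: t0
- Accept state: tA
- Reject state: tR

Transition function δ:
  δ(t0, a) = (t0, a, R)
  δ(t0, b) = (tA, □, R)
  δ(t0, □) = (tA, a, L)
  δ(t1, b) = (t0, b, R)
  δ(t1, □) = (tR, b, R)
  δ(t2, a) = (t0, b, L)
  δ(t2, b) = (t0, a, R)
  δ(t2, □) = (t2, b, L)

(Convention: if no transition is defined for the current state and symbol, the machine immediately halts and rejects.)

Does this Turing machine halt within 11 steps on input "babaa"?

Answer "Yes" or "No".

Execution trace:
Initial: [t0]babaa
Step 1: δ(t0, b) = (tA, □, R) → □[tA]abaa

The machine reaches the accept state tA and halts.
The machine halted after 1 step (within the 11-step bound).

Answer: Yes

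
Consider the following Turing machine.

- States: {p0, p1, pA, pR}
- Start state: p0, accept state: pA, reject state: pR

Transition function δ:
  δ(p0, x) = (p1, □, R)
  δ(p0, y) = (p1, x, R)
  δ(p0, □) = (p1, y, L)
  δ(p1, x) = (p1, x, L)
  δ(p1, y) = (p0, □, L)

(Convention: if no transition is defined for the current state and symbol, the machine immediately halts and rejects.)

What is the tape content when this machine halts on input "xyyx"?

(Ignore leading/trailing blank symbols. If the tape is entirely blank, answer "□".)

Execution trace:
Initial: [p0]xyyx
Step 1: δ(p0, x) = (p1, □, R) → □[p1]yyx
Step 2: δ(p1, y) = (p0, □, L) → [p0]□□yx
Step 3: δ(p0, □) = (p1, y, L) → [p1]□y□yx

No transition is defined for δ(p1, □). By convention the machine halts and rejects.

Final tape (ignoring leading/trailing blanks): y□yx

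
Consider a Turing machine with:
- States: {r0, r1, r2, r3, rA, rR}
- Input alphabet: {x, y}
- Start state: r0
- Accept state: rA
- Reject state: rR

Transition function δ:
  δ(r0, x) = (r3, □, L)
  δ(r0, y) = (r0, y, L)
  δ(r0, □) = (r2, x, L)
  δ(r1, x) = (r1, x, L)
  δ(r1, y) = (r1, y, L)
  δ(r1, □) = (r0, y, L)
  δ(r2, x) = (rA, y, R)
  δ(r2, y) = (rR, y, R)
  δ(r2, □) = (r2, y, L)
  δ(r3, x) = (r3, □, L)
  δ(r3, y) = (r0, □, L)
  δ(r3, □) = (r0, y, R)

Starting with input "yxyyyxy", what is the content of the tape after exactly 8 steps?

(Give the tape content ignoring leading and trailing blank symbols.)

Execution trace:
Initial: [r0]yxyyyxy
Step 1: δ(r0, y) = (r0, y, L) → [r0]□yxyyyxy
Step 2: δ(r0, □) = (r2, x, L) → [r2]□xyxyyyxy
Step 3: δ(r2, □) = (r2, y, L) → [r2]□yxyxyyyxy
Step 4: δ(r2, □) = (r2, y, L) → [r2]□yyxyxyyyxy
Step 5: δ(r2, □) = (r2, y, L) → [r2]□yyyxyxyyyxy
Step 6: δ(r2, □) = (r2, y, L) → [r2]□yyyyxyxyyyxy
Step 7: δ(r2, □) = (r2, y, L) → [r2]□yyyyyxyxyyyxy
Step 8: δ(r2, □) = (r2, y, L) → [r2]□yyyyyyxyxyyyxy

After 8 steps, the tape (ignoring leading/trailing blanks) is: yyyyyyxyxyyyxy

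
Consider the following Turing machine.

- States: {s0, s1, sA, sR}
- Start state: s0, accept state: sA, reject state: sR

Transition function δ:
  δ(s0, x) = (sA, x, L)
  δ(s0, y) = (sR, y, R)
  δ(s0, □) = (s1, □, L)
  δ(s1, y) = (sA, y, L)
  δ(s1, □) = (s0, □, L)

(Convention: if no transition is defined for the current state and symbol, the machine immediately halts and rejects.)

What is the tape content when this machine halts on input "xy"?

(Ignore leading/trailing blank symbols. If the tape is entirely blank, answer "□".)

Execution trace:
Initial: [s0]xy
Step 1: δ(s0, x) = (sA, x, L) → [sA]□xy

The machine reaches the accept state sA and halts.

Final tape (ignoring leading/trailing blanks): xy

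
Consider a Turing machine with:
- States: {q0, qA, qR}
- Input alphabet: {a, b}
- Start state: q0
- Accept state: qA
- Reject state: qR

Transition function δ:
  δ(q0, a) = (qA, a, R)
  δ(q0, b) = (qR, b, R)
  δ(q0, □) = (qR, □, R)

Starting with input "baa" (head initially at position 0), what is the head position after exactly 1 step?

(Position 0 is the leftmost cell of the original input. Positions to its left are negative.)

Execution trace (head position shown):
Step 0: [q0]baa  (head at position 0)
Step 1: move right → b[qR]aa  (head at position 1)

After 1 step, the head is at position 1.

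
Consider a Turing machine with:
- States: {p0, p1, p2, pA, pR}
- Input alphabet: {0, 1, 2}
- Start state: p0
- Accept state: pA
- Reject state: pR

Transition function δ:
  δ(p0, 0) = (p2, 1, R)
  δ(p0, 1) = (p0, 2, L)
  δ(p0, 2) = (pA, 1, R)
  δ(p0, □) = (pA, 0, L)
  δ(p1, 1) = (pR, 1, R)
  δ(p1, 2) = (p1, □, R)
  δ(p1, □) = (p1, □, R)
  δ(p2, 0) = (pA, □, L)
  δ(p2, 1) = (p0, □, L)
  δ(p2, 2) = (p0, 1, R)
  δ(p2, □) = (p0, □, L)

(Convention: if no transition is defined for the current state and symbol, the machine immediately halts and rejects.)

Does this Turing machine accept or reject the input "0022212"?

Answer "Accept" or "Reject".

Execution trace:
Initial: [p0]0022212
Step 1: δ(p0, 0) = (p2, 1, R) → 1[p2]022212
Step 2: δ(p2, 0) = (pA, □, L) → [pA]1□22212

The machine reaches the accept state pA and halts.

Answer: Accept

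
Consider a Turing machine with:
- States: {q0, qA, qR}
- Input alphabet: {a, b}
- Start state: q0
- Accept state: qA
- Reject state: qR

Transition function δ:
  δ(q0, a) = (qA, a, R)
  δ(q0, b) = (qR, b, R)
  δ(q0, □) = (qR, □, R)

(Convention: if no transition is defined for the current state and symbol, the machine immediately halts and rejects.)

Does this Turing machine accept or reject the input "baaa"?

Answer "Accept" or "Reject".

Execution trace:
Initial: [q0]baaa
Step 1: δ(q0, b) = (qR, b, R) → b[qR]aaa

The machine reaches the reject state qR and halts.

Answer: Reject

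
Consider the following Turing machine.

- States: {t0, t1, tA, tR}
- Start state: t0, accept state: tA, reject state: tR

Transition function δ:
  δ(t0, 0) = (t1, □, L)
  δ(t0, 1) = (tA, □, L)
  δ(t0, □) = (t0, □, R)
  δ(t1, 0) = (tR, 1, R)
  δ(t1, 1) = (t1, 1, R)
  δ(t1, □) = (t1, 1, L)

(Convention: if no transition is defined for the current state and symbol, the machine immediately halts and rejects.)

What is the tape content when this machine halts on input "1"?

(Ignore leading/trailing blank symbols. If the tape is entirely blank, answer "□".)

Execution trace:
Initial: [t0]1
Step 1: δ(t0, 1) = (tA, □, L) → [tA]□□

The machine reaches the accept state tA and halts.

Final tape (ignoring leading/trailing blanks): □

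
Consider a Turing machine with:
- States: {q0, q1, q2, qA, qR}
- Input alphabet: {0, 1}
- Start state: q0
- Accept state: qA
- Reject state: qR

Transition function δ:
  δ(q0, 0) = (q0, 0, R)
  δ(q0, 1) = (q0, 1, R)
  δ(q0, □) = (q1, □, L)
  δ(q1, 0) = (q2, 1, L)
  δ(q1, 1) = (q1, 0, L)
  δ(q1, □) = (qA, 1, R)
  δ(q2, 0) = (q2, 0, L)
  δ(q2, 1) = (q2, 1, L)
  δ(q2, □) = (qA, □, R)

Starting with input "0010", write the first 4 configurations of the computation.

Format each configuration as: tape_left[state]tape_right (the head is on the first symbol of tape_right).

Transitions applied:
Step 1: δ(q0, 0) = (q0, 0, R)
Step 2: δ(q0, 0) = (q0, 0, R)
Step 3: δ(q0, 1) = (q0, 1, R)

The first 4 configurations are:
[q0]0010 ⊢ 0[q0]010 ⊢ 00[q0]10 ⊢ 001[q0]0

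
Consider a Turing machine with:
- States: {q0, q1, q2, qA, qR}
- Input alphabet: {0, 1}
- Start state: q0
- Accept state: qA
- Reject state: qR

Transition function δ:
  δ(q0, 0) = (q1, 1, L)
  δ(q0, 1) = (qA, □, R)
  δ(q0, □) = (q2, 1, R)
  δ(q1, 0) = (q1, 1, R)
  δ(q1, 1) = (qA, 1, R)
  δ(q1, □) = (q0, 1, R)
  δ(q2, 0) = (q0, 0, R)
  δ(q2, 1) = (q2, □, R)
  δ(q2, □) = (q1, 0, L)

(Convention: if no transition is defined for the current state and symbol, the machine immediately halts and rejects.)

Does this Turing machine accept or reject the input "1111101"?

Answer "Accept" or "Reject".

Execution trace:
Initial: [q0]1111101
Step 1: δ(q0, 1) = (qA, □, R) → □[qA]111101

The machine reaches the accept state qA and halts.

Answer: Accept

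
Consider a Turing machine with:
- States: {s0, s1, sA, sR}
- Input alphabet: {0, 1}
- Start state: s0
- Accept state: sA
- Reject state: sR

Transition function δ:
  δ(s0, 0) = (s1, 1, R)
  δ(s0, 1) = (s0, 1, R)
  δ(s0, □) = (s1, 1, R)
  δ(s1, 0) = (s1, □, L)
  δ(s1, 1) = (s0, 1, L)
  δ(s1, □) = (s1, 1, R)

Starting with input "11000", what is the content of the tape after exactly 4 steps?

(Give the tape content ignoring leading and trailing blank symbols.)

Execution trace:
Initial: [s0]11000
Step 1: δ(s0, 1) = (s0, 1, R) → 1[s0]1000
Step 2: δ(s0, 1) = (s0, 1, R) → 11[s0]000
Step 3: δ(s0, 0) = (s1, 1, R) → 111[s1]00
Step 4: δ(s1, 0) = (s1, □, L) → 11[s1]1□0

After 4 steps, the tape (ignoring leading/trailing blanks) is: 111□0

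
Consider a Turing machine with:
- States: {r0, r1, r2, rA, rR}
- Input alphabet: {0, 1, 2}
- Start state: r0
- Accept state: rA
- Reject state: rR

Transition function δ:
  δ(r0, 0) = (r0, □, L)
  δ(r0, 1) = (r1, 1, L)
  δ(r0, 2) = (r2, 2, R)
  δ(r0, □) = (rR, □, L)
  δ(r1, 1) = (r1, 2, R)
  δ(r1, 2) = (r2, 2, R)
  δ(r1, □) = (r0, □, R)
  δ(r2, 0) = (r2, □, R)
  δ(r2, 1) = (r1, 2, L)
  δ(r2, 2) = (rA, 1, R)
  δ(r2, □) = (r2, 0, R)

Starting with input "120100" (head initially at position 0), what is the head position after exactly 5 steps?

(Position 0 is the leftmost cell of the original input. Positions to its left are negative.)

Execution trace (head position shown):
Step 0: [r0]120100  (head at position 0)
Step 1: move left → [r1]□120100  (head at position -1)
Step 2: move right → □[r0]120100  (head at position 0)
Step 3: move left → [r1]□120100  (head at position -1)
Step 4: move right → □[r0]120100  (head at position 0)
Step 5: move left → [r1]□120100  (head at position -1)

After 5 steps, the head is at position -1.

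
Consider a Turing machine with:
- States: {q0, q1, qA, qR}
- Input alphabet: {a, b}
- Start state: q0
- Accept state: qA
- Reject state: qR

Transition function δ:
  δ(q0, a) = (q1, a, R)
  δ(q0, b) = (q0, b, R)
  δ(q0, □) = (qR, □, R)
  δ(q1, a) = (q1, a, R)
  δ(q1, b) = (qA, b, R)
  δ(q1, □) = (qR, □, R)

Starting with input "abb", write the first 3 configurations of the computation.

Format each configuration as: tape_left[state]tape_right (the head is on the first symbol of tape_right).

Transitions applied:
Step 1: δ(q0, a) = (q1, a, R)
Step 2: δ(q1, b) = (qA, b, R)

The first 3 configurations are:
[q0]abb ⊢ a[q1]bb ⊢ ab[qA]b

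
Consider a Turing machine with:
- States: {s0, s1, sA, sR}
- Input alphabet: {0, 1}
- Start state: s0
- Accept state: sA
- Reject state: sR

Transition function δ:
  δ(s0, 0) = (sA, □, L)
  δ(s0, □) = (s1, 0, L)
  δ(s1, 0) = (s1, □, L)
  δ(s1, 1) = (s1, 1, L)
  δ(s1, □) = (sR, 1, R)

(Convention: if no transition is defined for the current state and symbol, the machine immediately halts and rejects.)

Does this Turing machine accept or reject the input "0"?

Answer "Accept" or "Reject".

Execution trace:
Initial: [s0]0
Step 1: δ(s0, 0) = (sA, □, L) → [sA]□□

The machine reaches the accept state sA and halts.

Answer: Accept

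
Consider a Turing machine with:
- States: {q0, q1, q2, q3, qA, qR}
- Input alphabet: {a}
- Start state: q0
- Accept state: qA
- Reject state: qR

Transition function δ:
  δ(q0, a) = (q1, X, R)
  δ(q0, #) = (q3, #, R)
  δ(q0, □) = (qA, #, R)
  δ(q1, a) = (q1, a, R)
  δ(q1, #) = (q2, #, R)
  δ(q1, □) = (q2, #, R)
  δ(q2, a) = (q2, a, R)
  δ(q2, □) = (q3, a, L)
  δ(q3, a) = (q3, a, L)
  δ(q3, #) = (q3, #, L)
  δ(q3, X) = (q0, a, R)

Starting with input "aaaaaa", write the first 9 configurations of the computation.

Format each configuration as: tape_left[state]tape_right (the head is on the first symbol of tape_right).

Transitions applied:
Step 1: δ(q0, a) = (q1, X, R)
Step 2: δ(q1, a) = (q1, a, R)
Step 3: δ(q1, a) = (q1, a, R)
Step 4: δ(q1, a) = (q1, a, R)
Step 5: δ(q1, a) = (q1, a, R)
Step 6: δ(q1, a) = (q1, a, R)
Step 7: δ(q1, □) = (q2, #, R)
Step 8: δ(q2, □) = (q3, a, L)

The first 9 configurations are:
[q0]aaaaaa ⊢ X[q1]aaaaa ⊢ Xa[q1]aaaa ⊢ Xaa[q1]aaa ⊢ Xaaa[q1]aa ⊢ Xaaaa[q1]a ⊢ Xaaaaa[q1]□ ⊢ Xaaaaa#[q2]□ ⊢ Xaaaaa[q3]#a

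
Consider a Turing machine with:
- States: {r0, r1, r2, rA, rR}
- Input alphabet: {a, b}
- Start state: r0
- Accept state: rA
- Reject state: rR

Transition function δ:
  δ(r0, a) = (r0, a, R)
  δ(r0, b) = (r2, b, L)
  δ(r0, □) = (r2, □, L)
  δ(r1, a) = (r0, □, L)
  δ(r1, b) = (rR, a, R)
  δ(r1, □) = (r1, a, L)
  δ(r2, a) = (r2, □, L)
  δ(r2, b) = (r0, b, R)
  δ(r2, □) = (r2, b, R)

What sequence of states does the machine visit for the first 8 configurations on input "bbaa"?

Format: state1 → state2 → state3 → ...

Execution trace:
Initial: [r0]bbaa
Step 1: δ(r0, b) = (r2, b, L) → [r2]□bbaa
Step 2: δ(r2, □) = (r2, b, R) → b[r2]bbaa
Step 3: δ(r2, b) = (r0, b, R) → bb[r0]baa
Step 4: δ(r0, b) = (r2, b, L) → b[r2]bbaa
Step 5: δ(r2, b) = (r0, b, R) → bb[r0]baa
Step 6: δ(r0, b) = (r2, b, L) → b[r2]bbaa
Step 7: δ(r2, b) = (r0, b, R) → bb[r0]baa

State sequence: r0 → r2 → r2 → r0 → r2 → r0 → r2 → r0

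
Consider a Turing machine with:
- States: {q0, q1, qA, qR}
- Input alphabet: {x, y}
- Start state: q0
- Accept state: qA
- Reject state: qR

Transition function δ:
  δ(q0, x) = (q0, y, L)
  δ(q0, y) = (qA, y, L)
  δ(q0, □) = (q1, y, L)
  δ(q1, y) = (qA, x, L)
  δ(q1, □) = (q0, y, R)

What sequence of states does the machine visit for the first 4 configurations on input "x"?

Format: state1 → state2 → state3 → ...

Execution trace:
Initial: [q0]x
Step 1: δ(q0, x) = (q0, y, L) → [q0]□y
Step 2: δ(q0, □) = (q1, y, L) → [q1]□yy
Step 3: δ(q1, □) = (q0, y, R) → y[q0]yy

State sequence: q0 → q0 → q1 → q0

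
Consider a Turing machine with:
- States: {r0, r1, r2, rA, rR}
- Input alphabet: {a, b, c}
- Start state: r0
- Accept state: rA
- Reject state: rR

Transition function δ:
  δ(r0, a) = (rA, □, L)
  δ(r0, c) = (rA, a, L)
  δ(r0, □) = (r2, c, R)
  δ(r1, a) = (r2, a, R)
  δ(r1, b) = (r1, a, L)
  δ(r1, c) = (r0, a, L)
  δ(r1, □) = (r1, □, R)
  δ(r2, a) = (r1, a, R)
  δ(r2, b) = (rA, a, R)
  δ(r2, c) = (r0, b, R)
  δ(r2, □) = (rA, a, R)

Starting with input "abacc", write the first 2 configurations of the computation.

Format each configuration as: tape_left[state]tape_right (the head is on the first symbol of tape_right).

Transitions applied:
Step 1: δ(r0, a) = (rA, □, L)

The first 2 configurations are:
[r0]abacc ⊢ [rA]□□bacc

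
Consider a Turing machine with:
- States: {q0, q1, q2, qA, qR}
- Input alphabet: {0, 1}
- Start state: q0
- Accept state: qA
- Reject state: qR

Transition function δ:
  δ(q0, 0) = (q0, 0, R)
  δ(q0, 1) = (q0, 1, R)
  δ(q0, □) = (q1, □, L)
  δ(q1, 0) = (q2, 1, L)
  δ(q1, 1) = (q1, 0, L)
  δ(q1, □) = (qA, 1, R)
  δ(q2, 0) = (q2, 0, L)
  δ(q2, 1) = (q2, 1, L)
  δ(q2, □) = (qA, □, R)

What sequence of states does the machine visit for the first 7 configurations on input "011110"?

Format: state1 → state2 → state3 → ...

Execution trace:
Initial: [q0]011110
Step 1: δ(q0, 0) = (q0, 0, R) → 0[q0]11110
Step 2: δ(q0, 1) = (q0, 1, R) → 01[q0]1110
Step 3: δ(q0, 1) = (q0, 1, R) → 011[q0]110
Step 4: δ(q0, 1) = (q0, 1, R) → 0111[q0]10
Step 5: δ(q0, 1) = (q0, 1, R) → 01111[q0]0
Step 6: δ(q0, 0) = (q0, 0, R) → 011110[q0]□

State sequence: q0 → q0 → q0 → q0 → q0 → q0 → q0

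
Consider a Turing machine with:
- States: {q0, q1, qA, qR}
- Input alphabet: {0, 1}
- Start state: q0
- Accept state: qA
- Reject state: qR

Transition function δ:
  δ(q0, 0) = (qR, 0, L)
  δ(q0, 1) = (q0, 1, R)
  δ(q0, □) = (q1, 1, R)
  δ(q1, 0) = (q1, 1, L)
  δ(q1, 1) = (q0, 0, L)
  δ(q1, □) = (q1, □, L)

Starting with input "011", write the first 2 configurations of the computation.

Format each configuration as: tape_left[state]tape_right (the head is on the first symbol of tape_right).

Transitions applied:
Step 1: δ(q0, 0) = (qR, 0, L)

The first 2 configurations are:
[q0]011 ⊢ [qR]□011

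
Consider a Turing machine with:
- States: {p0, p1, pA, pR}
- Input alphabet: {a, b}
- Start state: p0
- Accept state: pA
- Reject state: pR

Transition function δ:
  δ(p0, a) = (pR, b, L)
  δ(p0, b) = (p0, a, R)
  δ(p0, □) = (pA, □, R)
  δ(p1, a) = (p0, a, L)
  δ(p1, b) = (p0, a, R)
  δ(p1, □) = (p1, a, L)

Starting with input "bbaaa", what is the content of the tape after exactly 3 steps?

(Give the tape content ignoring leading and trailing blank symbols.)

Execution trace:
Initial: [p0]bbaaa
Step 1: δ(p0, b) = (p0, a, R) → a[p0]baaa
Step 2: δ(p0, b) = (p0, a, R) → aa[p0]aaa
Step 3: δ(p0, a) = (pR, b, L) → a[pR]abaa

The machine reaches the reject state pR and halts.

After 3 steps, the tape (ignoring leading/trailing blanks) is: aabaa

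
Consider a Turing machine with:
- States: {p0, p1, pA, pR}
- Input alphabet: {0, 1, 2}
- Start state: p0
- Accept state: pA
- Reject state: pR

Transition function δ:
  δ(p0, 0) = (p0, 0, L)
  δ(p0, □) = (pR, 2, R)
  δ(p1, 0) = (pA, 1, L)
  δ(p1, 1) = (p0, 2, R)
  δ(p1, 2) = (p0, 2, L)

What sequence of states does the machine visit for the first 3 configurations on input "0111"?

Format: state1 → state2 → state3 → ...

Execution trace:
Initial: [p0]0111
Step 1: δ(p0, 0) = (p0, 0, L) → [p0]□0111
Step 2: δ(p0, □) = (pR, 2, R) → 2[pR]0111

The machine reaches the reject state pR and halts.

State sequence: p0 → p0 → pR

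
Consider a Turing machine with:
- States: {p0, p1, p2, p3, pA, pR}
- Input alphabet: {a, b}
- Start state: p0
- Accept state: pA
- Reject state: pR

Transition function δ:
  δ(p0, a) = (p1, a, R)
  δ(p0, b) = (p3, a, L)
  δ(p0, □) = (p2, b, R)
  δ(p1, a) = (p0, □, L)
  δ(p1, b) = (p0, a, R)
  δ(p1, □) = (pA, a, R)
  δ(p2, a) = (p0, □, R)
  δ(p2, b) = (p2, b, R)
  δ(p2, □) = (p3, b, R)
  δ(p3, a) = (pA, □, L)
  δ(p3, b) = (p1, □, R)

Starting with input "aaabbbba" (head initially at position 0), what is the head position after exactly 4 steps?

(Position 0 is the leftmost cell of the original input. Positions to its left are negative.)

Execution trace (head position shown):
Step 0: [p0]aaabbbba  (head at position 0)
Step 1: move right → a[p1]aabbbba  (head at position 1)
Step 2: move left → [p0]a□abbbba  (head at position 0)
Step 3: move right → a[p1]□abbbba  (head at position 1)
Step 4: move right → aa[pA]abbbba  (head at position 2)

After 4 steps, the head is at position 2.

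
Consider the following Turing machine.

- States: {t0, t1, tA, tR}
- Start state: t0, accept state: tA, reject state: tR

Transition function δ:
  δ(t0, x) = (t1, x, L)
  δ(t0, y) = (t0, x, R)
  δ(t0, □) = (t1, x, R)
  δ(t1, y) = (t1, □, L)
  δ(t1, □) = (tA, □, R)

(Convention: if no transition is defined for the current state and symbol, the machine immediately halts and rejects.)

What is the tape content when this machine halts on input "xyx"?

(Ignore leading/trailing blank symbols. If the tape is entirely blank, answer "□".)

Execution trace:
Initial: [t0]xyx
Step 1: δ(t0, x) = (t1, x, L) → [t1]□xyx
Step 2: δ(t1, □) = (tA, □, R) → □[tA]xyx

The machine reaches the accept state tA and halts.

Final tape (ignoring leading/trailing blanks): xyx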